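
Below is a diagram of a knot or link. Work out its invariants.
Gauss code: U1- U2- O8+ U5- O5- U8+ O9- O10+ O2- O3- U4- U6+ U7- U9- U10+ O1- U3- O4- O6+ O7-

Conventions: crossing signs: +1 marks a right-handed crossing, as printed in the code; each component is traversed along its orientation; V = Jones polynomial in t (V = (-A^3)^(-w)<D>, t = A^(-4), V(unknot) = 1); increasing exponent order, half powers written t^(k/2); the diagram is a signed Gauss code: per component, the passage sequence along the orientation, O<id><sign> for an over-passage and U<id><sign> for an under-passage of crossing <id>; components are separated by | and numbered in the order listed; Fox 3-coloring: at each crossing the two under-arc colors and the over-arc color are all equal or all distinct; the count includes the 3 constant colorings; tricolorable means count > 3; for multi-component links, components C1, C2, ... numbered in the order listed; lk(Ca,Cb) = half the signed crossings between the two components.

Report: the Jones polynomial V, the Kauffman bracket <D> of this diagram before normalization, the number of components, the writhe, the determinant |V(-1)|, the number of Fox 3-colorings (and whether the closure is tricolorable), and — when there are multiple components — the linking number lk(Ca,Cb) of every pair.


V = -t^-4 + t^-3 + t^-1
<D> = A^-8 + 1 - A^4 (w = -4)
1 component over 10 crossings, w = -4
9 Fox colorings among 3^10, |V(-1)| = 3: tricolorable
why: w = -4 shifts under R1 moves; the (-A^3)^(4) factor cancels that in V


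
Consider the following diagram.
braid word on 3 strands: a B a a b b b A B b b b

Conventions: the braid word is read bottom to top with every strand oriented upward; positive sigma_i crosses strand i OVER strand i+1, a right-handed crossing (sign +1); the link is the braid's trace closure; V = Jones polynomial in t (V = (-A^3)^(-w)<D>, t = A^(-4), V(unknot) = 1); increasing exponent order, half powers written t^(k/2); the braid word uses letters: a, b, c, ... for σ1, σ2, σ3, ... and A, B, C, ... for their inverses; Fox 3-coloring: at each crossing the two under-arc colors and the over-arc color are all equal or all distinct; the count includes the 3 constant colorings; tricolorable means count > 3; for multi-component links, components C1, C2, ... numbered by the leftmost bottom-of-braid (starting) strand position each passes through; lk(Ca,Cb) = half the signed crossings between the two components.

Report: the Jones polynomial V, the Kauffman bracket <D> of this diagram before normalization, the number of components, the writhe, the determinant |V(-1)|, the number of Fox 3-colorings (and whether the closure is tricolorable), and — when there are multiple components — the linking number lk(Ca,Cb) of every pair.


Jones polynomial: V(t) = 2t^2 - 3t^3 + 6t^4 - 6t^5 + 8t^6 - 6t^7 + 5t^8 - 3t^9 + t^10
<D> = A^-22 - 3A^-18 + 5A^-14 - 6A^-10 + 8A^-6 - 6A^-2 + 6A^2 - 3A^6 + 2A^10; writhe +6
components 3, writhe +6 (12 crossings)
linking number lk(C1,C2) = 0
lk(C1,C3): +1
lk(C2,C3) = +2
3-colorings: 3 of 3^12, det 40 — not tricolorable
note: the span of V is 8, within the link bound 12 + 3 - 1


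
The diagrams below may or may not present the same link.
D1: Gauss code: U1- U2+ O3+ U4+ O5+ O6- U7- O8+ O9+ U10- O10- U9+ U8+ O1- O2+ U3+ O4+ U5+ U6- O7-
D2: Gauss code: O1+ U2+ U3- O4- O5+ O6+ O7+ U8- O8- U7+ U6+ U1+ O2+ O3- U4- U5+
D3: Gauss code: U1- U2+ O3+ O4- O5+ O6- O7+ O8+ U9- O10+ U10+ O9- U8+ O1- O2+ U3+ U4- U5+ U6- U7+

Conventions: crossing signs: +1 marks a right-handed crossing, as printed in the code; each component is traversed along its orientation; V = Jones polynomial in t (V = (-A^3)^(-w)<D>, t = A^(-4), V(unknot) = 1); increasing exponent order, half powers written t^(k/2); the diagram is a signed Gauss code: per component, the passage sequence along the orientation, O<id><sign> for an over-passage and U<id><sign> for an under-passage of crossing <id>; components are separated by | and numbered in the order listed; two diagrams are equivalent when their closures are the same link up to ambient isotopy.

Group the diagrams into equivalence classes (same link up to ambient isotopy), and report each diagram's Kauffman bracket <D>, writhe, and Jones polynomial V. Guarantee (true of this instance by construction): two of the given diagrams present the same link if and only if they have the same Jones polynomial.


equivalence classes: {D1, D2, D3}
D1 (bracket A^6; 10 crossings at w = +2): V = 1
D2 (bracket A^6; 8 crossings at w = +2): V = 1
V(D3) = 1  (w +2, c 10, <D> = A^6)
observation: one V(t) for all 3 diagrams — one class (guaranteed)


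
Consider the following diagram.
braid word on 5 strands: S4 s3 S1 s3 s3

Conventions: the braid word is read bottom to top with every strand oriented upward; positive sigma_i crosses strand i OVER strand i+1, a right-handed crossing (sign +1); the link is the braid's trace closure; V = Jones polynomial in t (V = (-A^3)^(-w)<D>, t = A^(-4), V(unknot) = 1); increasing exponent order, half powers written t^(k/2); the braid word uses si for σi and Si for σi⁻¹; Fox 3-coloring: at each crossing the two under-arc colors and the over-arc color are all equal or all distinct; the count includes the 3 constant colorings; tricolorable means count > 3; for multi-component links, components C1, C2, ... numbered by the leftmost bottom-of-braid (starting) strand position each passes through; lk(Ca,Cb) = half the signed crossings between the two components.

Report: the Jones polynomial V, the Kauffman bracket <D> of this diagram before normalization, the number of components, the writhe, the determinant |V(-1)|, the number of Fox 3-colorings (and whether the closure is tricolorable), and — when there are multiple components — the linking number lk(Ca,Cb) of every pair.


V = -t^(1/2) - t^(3/2) - t^(5/2) + t^(9/2)
<D> = -A^-15 + A^-7 + A^-3 + A (w = +1)
2 components over 5 crossings, w = +1
lk(C1,C2): 0
27 Fox colorings among 3^5, |V(-1)| = 0: tricolorable
why: summing lk over 1 pair gives 0


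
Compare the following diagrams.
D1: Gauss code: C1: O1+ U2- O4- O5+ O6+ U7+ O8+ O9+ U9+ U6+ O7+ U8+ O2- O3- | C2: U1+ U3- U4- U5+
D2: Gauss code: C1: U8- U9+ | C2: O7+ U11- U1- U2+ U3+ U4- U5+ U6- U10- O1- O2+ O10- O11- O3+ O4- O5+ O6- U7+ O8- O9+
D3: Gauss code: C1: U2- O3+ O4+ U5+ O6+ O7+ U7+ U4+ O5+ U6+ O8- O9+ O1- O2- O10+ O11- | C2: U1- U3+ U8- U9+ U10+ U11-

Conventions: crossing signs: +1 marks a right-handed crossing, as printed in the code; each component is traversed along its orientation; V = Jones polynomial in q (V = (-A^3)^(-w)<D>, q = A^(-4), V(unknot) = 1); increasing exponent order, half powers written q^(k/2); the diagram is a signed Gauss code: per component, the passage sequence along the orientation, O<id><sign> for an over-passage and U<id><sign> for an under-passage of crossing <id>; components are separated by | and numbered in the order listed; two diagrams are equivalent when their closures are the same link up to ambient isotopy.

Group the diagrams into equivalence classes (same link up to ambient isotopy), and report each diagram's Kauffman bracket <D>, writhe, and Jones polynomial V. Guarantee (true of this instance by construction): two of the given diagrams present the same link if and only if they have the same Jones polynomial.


equivalence classes: {D1, D3} | {D2}
D1 (bracket -A^-9 + A^-1 + A^3 + A^7; 9 crossings at w = +3): V = -q^(1/2) - q^(3/2) - q^(5/2) + q^(9/2)
V(D2) = -q^(-1/2) - q^(1/2)  [11 crossings, <D> = A^-5 + A^-1, w = -1]
D3 (bracket -A^-9 + A^-1 + A^3 + A^7; 11 crossings at w = +3): V = -q^(1/2) - q^(3/2) - q^(5/2) + q^(9/2)
key observation: comparing 3 Jones polynomials yields 2 groups


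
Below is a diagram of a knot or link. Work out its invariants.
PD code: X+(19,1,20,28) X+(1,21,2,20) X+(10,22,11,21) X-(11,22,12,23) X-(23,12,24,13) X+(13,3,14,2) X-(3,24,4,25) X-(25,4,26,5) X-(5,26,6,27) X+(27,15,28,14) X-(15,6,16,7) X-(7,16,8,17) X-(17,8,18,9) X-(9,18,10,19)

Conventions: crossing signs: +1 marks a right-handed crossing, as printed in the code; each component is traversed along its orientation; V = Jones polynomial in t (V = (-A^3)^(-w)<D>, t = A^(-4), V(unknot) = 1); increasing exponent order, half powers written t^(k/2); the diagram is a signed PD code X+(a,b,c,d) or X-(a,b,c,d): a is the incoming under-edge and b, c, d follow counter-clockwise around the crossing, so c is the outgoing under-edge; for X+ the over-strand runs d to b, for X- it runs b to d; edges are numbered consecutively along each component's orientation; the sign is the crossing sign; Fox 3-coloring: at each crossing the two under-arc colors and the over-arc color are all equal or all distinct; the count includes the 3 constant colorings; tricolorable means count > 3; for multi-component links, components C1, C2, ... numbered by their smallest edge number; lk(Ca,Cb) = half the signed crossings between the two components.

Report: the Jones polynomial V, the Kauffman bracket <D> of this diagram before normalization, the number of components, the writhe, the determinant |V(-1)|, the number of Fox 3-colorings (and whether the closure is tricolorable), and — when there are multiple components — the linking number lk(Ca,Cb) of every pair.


Jones polynomial: V(t) = t^-10 - 3t^-9 + 6t^-8 - 10t^-7 + 14t^-6 - 17t^-5 + 17t^-4 - 16t^-3 + 14t^-2 - 9t^-1 + 6 - 3t + t^2
<D> = A^-20 - 3A^-16 + 6A^-12 - 9A^-8 + 14A^-4 - 16 + 17A^4 - 17A^8 + 14A^12 - 10A^16 + 6A^20 - 3A^24 + A^28; writhe -4
components 1, writhe -4 (14 crossings)
3-colorings: 9 of 3^14, det 117 — tricolorable
note: |V(-1)| = 117: so tricolorable, since 3 divides 117


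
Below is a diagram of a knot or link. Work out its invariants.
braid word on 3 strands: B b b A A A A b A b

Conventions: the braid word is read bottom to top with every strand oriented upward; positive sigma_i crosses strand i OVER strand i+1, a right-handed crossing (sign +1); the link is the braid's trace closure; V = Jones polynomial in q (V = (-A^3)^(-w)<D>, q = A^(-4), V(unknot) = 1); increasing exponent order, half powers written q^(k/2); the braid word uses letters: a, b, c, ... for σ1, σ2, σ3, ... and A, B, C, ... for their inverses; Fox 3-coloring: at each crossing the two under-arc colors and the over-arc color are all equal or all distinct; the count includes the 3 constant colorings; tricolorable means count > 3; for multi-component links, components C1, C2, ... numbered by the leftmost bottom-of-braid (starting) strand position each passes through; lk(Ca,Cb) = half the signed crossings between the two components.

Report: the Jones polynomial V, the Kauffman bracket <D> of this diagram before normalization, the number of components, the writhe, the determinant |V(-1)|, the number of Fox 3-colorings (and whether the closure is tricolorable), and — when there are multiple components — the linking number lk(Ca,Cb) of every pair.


V(q) = -q^-6 + 2q^-5 - 3q^-4 + 4q^-3 - 4q^-2 + 4q^-1 - 2 + 2q - q^2
bracket: -A^-14 + 2A^-10 - 2A^-6 + 4A^-2 - 4A^2 + 4A^6 - 3A^10 + 2A^14 - A^18, w = -2
1 component, writhe -2, over 10 crossings
det 23, colorings 3 of 3^10 — not tricolorable
observation: w = -2 (over 10 crossings) is diagram-only; (-A^3)^(2) removes it from V


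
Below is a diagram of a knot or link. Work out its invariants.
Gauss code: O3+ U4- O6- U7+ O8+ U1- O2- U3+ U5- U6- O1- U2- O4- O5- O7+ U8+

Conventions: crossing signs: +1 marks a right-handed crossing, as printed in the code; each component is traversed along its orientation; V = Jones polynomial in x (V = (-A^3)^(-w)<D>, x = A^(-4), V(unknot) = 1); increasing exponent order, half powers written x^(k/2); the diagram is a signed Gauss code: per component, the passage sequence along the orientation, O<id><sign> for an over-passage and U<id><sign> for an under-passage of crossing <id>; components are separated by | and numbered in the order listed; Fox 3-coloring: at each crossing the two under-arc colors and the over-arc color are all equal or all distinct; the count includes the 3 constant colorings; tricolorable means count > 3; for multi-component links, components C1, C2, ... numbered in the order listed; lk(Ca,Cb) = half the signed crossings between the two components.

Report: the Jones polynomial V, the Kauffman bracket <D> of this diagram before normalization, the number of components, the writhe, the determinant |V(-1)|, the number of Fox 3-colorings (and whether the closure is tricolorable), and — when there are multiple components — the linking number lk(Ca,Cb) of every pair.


V = -x^-4 + x^-3 + x^-1
<D> = A^-2 + A^6 - A^10 (w = -2)
1 component over 8 crossings, w = -2
9 Fox colorings among 3^8, |V(-1)| = 3: tricolorable
why: w = -2 (over 8 crossings) is diagram-only; (-A^3)^(2) removes it from V


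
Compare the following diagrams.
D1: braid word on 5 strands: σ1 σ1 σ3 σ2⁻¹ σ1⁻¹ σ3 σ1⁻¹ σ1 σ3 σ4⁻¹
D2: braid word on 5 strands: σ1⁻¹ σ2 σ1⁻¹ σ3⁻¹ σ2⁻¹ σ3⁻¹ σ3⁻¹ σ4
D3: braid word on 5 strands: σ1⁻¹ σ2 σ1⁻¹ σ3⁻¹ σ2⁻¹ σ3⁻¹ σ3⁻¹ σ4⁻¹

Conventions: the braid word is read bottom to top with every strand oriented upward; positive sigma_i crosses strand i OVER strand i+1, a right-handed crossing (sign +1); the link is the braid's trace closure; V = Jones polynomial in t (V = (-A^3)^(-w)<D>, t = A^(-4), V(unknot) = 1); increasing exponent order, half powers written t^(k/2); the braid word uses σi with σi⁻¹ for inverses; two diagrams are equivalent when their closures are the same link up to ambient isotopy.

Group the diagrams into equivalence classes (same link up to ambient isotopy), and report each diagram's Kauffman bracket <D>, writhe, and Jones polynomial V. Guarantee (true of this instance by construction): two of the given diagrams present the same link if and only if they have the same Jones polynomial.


grouping into links: {D1} | {D2, D3}
V(D1) = t + t^3 - t^4  (w +2, c 10, <D> = -A^-10 + A^-6 + A^2)
V(D2) = -t^-6 + t^-5 - t^-4 + 2t^-3 - t^-2 + t^-1  [8 crossings, <D> = A^-8 - A^-4 + 2 - A^4 + A^8 - A^12, w = -4]
V(D3) = -t^-6 + t^-5 - t^-4 + 2t^-3 - t^-2 + t^-1  [8 crossings, <D> = A^-14 - A^-10 + 2A^-6 - A^-2 + A^2 - A^6, w = -6]
why: V(t) takes 2 values over 3 diagrams, fixing the grouping


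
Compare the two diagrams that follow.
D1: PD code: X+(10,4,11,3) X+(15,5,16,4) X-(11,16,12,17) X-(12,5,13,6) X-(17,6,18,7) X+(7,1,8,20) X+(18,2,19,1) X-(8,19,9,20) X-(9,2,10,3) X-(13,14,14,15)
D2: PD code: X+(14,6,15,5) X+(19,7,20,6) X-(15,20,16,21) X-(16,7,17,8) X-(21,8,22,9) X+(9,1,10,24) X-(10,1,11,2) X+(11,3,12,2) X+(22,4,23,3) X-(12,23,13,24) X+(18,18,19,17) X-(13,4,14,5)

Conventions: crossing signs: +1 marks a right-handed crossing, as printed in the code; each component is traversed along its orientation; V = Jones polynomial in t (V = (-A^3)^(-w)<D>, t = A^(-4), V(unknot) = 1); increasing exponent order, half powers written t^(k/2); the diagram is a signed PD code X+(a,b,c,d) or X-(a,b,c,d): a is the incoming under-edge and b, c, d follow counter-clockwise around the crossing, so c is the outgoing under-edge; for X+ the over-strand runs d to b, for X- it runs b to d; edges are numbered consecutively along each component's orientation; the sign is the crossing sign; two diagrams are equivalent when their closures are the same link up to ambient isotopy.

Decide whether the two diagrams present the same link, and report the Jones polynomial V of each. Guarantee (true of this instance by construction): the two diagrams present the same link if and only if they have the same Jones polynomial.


equivalent: yes
D1 (bracket A^-6; 10 crossings at w = -2): V = 1
V(D2) = 1  (w 0, c 12, <D> = 1)
key observation: one V(t) for all 2 diagrams — one class (guaranteed)


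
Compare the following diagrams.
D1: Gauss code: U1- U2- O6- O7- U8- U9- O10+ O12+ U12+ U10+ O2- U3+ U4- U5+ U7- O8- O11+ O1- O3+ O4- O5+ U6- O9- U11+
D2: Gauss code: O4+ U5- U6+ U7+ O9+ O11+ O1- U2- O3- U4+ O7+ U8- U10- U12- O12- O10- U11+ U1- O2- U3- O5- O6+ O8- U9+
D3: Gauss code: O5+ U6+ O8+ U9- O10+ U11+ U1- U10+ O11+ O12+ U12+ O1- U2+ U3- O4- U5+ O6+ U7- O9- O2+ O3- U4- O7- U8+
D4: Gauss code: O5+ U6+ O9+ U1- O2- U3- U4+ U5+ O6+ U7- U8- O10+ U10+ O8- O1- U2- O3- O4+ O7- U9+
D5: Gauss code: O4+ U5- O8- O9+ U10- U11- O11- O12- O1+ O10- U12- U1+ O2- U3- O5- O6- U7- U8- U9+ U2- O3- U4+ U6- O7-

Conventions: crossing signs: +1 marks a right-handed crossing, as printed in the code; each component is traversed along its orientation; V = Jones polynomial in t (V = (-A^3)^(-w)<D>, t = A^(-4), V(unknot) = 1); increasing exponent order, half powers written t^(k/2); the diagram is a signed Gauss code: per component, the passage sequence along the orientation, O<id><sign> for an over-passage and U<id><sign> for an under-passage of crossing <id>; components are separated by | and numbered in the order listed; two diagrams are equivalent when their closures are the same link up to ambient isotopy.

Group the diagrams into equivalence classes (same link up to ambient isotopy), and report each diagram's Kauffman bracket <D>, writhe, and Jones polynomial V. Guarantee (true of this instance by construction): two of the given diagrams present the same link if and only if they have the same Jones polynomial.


grouping into links: {D1, D5} | {D2, D3, D4}
V(D1) = -t^-6 + t^-5 - t^-4 + 2t^-3 - t^-2 + t^-1  (w -2, c 12, <D> = A^-2 - A^2 + 2A^6 - A^10 + A^14 - A^18)
D2 (bracket -A^-18 + 2A^-14 - 2A^-10 + 3A^-6 - 2A^-2 + 2A^2 - A^6; 12 crossings at w = -2): V = -t^-3 + 2t^-2 - 2t^-1 + 3 - 2t + 2t^2 - t^3
V(D3) = -t^-3 + 2t^-2 - 2t^-1 + 3 - 2t + 2t^2 - t^3  (w +2, c 12, <D> = -A^-6 + 2A^-2 - 2A^2 + 3A^6 - 2A^10 + 2A^14 - A^18)
V(D4) = -t^-3 + 2t^-2 - 2t^-1 + 3 - 2t + 2t^2 - t^3  (w 0, c 10, <D> = -A^-12 + 2A^-8 - 2A^-4 + 3 - 2A^4 + 2A^8 - A^12)
V(D5) = -t^-6 + t^-5 - t^-4 + 2t^-3 - t^-2 + t^-1  (w -6, c 12, <D> = A^-14 - A^-10 + 2A^-6 - A^-2 + A^2 - A^6)
why: 2 classes among 5 diagrams; unequal V(t) rules out equality


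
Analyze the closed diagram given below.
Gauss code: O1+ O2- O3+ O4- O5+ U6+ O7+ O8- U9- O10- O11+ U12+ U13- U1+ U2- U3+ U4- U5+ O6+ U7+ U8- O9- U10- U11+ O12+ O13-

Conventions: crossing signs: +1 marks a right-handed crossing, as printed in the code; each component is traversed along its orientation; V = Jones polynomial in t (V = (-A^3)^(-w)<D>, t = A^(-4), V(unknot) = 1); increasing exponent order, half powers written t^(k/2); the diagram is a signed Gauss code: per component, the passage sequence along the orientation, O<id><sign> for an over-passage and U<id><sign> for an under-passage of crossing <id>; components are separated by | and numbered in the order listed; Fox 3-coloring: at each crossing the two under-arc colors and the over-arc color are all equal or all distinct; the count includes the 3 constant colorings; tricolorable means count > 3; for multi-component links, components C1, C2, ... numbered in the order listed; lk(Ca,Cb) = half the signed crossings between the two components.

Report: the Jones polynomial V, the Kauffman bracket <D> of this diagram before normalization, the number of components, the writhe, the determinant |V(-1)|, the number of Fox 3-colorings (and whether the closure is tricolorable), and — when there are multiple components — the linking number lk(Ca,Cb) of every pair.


Jones polynomial: V(t) = 1
<D> = -A^3; writhe +1
components 1, writhe +1 (13 crossings)
3-colorings: 3 of 3^13, det 1 — not tricolorable
note: |V(-1)| = 1: so not tricolorable, since 3 does not divide 1


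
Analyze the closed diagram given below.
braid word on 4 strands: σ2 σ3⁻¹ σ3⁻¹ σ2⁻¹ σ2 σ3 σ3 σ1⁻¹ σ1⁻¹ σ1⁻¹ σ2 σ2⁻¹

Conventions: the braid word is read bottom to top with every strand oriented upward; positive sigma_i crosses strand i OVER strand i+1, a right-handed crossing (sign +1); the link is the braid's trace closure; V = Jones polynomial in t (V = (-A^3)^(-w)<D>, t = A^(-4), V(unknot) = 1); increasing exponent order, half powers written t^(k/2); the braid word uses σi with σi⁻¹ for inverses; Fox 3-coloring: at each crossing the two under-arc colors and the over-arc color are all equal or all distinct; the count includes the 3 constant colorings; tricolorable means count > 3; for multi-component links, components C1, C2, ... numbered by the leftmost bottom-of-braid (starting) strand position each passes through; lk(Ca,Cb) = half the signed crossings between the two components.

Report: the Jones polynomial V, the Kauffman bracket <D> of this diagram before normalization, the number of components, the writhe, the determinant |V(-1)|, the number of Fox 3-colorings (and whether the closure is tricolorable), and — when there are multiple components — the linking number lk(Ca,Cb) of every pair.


V(t) = t^(-9/2) - t^(-5/2) - t^(-3/2) - t^(-1/2)
bracket: -A^-4 - 1 - A^4 + A^12, w = -2
2 components, writhe -2, over 12 crossings
lk(C1,C2) = 0
det 0, colorings 27 of 3^12 — tricolorable
observation: every pair of the 2 components has lk = 0


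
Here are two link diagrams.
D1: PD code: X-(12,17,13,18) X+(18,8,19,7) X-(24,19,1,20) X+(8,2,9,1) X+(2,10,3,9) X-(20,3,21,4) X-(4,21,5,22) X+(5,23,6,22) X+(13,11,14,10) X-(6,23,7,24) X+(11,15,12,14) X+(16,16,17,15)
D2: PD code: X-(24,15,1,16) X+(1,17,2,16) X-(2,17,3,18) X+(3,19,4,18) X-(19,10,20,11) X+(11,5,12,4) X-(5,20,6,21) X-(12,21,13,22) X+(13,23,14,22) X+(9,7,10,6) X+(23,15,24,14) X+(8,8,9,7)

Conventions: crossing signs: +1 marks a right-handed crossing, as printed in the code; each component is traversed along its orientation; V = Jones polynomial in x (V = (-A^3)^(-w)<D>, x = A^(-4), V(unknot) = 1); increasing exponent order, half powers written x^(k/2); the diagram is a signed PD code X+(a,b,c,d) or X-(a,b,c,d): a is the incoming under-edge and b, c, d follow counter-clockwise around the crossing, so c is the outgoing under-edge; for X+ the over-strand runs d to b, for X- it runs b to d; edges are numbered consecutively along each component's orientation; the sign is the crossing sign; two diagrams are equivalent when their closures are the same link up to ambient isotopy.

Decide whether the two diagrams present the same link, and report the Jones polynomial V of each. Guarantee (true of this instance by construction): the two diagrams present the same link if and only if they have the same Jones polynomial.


same link: no
V(D1) = -x^-3 + 2x^-2 - 2x^-1 + 3 - 2x + 2x^2 - x^3  [12 crossings, <D> = -A^-6 + 2A^-2 - 2A^2 + 3A^6 - 2A^10 + 2A^14 - A^18, w = +2]
V(D2) = x^-2 - x^-1 + 1 - x + x^2  [12 crossings, <D> = A^-2 - A^2 + A^6 - A^10 + A^14, w = +2]
insight: V(x) takes 2 values over 2 diagrams, fixing the grouping


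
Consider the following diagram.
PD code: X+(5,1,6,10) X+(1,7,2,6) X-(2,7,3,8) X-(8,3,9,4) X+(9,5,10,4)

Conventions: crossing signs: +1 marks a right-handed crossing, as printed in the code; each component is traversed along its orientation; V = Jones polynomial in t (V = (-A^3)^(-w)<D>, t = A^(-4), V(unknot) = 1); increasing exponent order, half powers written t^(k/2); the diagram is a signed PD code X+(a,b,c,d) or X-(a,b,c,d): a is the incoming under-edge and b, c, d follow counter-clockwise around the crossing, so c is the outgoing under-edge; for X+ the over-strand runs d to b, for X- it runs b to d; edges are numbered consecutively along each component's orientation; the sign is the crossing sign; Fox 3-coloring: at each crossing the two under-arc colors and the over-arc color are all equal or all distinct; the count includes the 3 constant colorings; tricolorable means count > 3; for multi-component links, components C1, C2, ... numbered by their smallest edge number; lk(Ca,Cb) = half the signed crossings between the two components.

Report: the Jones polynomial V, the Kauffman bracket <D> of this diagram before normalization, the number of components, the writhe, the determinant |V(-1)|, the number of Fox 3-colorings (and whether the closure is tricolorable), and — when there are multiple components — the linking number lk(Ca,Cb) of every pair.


V = 1
<D> = -A^3 (w = +1)
1 component over 5 crossings, w = +1
3 Fox colorings among 3^5, |V(-1)| = 1: not tricolorable
why: w = +1 shifts under R1 moves; the (-A^3)^(-1) factor cancels that in V


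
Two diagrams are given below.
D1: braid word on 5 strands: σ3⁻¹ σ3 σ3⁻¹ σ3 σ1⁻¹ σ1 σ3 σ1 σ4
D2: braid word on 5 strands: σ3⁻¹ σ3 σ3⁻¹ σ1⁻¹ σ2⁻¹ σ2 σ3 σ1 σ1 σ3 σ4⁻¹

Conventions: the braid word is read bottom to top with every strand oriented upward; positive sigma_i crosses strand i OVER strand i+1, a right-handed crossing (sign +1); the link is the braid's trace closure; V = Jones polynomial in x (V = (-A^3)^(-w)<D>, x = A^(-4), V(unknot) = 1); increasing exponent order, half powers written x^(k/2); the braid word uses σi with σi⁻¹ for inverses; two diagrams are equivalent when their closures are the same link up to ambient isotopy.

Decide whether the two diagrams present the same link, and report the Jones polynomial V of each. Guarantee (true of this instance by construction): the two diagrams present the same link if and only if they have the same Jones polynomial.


equivalent: yes
D1 (bracket A^7 + A^11; 9 crossings at w = +3): V = -x^(-1/2) - x^(1/2)
D2 (bracket A + A^5; 11 crossings at w = +1): V = -x^(-1/2) - x^(1/2)
key observation: all 2 diagrams share one V(x), hence one class


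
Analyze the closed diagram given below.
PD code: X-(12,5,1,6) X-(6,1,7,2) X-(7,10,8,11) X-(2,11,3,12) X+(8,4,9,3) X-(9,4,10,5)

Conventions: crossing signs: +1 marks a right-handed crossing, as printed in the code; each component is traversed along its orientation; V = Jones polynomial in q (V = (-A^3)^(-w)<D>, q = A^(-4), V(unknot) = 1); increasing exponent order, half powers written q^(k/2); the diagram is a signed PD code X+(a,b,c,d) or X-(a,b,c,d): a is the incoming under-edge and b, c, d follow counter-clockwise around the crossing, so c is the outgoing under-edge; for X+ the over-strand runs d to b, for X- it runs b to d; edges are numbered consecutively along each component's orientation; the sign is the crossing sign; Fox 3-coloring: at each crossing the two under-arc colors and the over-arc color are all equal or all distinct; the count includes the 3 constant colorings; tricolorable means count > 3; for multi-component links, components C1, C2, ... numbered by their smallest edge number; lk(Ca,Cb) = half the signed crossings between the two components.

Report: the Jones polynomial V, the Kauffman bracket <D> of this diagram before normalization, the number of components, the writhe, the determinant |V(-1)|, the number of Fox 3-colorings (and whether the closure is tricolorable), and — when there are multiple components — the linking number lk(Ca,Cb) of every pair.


V(q) = -q^-4 + q^-3 + q^-1
bracket: A^-8 + 1 - A^4, w = -4
1 component, writhe -4, over 6 crossings
det 3, colorings 9 of 3^6 — tricolorable
observation: the span of V is 3, forcing >= 3 crossings in any diagram


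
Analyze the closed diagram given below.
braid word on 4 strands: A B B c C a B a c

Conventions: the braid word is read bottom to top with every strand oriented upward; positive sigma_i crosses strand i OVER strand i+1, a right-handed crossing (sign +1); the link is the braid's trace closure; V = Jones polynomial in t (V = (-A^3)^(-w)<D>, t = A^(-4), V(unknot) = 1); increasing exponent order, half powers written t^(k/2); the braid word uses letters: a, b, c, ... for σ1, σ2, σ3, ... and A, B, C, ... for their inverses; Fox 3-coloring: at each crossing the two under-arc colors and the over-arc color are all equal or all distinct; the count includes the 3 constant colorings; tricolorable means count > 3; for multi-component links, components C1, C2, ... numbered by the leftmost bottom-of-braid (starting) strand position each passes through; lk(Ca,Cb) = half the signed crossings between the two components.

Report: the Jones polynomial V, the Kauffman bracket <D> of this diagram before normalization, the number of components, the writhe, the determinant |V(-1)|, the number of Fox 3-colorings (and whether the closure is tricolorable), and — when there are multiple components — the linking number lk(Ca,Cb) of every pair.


Jones polynomial: V(t) = -t^-4 + t^-3 + t^-1
<D> = -A - A^9 + A^13; writhe -1
components 1, writhe -1 (9 crossings)
3-colorings: 9 of 3^9, det 3 — tricolorable
note: w = -1 shifts under R1 moves; the (-A^3)^(1) factor cancels that in V


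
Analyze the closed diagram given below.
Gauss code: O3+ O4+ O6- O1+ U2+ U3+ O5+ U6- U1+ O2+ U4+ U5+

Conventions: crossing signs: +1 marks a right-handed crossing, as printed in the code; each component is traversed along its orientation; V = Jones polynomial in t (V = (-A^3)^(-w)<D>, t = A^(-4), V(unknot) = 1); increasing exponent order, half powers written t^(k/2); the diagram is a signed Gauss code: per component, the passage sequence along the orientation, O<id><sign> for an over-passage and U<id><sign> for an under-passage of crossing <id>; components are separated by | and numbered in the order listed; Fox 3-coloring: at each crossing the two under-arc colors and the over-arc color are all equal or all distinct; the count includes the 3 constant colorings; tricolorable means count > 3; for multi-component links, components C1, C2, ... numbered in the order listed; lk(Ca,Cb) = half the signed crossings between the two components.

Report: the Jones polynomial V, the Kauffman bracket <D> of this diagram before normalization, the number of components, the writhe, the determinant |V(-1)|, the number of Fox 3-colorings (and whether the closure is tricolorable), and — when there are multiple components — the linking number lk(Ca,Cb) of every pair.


Jones polynomial: V(t) = t + t^3 - t^4
<D> = -A^-4 + 1 + A^8; writhe +4
components 1, writhe +4 (6 crossings)
3-colorings: 9 of 3^6, det 3 — tricolorable
note: |V(-1)| = 3: so tricolorable, since 3 divides 3


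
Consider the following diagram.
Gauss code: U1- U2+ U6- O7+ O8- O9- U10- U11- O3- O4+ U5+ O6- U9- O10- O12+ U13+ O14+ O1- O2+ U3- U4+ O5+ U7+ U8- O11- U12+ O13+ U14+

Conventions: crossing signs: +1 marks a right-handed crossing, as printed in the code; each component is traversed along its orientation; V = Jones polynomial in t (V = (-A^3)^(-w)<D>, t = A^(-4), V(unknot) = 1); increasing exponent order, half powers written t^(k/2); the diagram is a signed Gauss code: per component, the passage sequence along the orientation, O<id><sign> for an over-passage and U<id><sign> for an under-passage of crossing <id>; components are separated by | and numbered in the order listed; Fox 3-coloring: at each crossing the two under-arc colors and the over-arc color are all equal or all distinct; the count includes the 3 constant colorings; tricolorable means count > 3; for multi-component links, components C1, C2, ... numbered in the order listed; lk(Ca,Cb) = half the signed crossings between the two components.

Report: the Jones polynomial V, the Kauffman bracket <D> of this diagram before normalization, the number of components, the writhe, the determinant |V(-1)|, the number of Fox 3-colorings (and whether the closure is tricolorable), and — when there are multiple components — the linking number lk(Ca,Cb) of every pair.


V = -t^-3 + t^-2 - t^-1 + 3 - t + t^2 - t^3
<D> = -A^-12 + A^-8 - A^-4 + 3 - A^4 + A^8 - A^12 (w = 0)
1 component over 14 crossings, w = 0
27 Fox colorings among 3^14, |V(-1)| = 9: tricolorable
why: V spans 6 powers of t: at least 6 crossings in any diagram


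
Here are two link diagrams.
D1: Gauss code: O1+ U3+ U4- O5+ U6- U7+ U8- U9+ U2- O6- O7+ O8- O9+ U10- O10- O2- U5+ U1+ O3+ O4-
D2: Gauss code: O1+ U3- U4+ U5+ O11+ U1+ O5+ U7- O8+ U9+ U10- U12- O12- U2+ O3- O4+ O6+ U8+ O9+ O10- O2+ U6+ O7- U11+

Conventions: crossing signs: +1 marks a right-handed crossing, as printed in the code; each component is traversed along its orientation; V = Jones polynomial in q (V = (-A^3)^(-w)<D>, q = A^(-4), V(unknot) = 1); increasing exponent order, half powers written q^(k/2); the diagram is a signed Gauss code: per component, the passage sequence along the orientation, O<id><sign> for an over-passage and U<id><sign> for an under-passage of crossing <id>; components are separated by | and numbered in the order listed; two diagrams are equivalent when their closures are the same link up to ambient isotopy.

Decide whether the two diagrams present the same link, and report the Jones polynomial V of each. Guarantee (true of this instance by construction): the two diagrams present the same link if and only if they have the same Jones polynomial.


equivalent: no
D1 (bracket 1; 10 crossings at w = 0): V = 1
D2 (bracket A^-20 - 2A^-16 + A^-12 - 2A^-8 + 2A^-4 + A^4; 12 crossings at w = +4): V = q^2 + 2q^4 - 2q^5 + q^6 - 2q^7 + q^8
key observation: V(q) takes 2 values over 2 diagrams, fixing the grouping


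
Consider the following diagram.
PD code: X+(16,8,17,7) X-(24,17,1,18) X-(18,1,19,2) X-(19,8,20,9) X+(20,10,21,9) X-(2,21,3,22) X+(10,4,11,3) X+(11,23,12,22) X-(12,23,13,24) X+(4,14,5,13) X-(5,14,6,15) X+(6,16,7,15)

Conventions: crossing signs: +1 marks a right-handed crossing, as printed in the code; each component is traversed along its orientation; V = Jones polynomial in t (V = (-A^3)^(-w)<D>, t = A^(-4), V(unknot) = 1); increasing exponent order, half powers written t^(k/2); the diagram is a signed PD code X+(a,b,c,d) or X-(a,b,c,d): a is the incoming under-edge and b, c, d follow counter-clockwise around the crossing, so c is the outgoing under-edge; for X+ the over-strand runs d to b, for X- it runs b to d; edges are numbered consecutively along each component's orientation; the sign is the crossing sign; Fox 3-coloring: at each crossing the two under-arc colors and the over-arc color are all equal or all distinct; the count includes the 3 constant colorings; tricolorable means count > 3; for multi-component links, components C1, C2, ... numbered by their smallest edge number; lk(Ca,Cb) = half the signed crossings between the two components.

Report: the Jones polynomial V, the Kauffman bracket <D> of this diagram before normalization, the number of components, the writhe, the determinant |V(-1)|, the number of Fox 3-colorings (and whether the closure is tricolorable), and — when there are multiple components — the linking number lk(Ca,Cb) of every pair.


Jones polynomial: V(t) = -t^-3 + t^-2 - t^-1 + 3 - t + t^2 - t^3
<D> = -A^-12 + A^-8 - A^-4 + 3 - A^4 + A^8 - A^12; writhe 0
components 1, writhe 0 (12 crossings)
3-colorings: 27 of 3^12, det 9 — tricolorable
note: V is palindromic (span 6, det 9): t -> 1/t fixes it; necessary, not sufficient, for amphichirality


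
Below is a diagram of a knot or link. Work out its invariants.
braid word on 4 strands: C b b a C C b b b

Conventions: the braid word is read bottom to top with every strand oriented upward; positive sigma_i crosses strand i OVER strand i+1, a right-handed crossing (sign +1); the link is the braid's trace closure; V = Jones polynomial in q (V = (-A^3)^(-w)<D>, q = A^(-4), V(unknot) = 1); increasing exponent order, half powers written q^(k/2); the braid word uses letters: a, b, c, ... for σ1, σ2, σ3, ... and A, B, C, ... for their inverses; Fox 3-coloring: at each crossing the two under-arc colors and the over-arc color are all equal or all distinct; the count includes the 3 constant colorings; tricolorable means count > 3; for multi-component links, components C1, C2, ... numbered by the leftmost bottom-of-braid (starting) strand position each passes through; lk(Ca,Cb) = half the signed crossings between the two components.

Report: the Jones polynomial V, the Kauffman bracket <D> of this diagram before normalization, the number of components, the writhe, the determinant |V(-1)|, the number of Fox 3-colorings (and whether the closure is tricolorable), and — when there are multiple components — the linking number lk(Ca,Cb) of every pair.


V(q) = -q^-2 + 2q^-1 - 3 + 5q - 4q^2 + 5q^3 - 4q^4 + 2q^5 - q^6
bracket: A^-15 - 2A^-11 + 4A^-7 - 5A^-3 + 4A - 5A^5 + 3A^9 - 2A^13 + A^17, w = +3
1 component, writhe +3, over 9 crossings
det 27, colorings 9 of 3^9 — tricolorable
observation: the span of V is 8, forcing >= 8 crossings in any diagram


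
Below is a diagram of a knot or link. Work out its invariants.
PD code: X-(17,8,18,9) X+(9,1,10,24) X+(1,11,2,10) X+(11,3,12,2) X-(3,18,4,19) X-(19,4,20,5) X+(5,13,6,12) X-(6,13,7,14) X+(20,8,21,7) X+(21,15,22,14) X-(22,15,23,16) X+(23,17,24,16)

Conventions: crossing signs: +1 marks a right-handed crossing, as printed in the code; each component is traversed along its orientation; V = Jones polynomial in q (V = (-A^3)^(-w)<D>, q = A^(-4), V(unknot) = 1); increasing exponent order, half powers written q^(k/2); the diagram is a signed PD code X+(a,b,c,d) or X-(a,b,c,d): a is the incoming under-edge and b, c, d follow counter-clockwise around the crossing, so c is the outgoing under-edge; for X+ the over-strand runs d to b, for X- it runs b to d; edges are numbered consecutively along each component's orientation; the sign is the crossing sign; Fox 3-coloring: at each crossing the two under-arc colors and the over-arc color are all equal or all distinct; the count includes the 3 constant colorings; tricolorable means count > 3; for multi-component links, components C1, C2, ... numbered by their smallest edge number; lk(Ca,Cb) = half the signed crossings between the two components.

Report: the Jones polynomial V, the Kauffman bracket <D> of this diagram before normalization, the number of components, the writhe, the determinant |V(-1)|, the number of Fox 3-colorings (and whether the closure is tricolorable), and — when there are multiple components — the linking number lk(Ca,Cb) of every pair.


Jones polynomial: V(q) = q^-1 - 1 + 2q - 2q^2 + 2q^3 - 2q^4 + q^5
<D> = A^-14 - 2A^-10 + 2A^-6 - 2A^-2 + 2A^2 - A^6 + A^10; writhe +2
components 1, writhe +2 (12 crossings)
3-colorings: 3 of 3^12, det 11 — not tricolorable
note: w = +2 shifts under R1 moves; the (-A^3)^(-2) factor cancels that in V


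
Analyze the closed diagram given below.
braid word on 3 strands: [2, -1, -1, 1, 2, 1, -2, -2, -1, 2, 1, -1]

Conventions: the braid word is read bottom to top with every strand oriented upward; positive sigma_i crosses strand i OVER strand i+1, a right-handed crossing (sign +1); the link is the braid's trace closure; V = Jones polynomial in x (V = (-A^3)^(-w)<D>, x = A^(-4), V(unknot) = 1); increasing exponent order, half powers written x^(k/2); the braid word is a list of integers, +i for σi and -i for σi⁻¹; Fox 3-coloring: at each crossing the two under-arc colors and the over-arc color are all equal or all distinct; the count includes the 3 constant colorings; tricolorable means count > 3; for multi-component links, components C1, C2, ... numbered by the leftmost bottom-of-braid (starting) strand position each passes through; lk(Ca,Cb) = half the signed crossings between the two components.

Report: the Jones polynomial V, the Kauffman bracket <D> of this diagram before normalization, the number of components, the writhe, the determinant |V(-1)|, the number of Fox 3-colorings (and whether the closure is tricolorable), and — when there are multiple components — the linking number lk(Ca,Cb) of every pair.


Jones polynomial: V(x) = -x^-3 + x^-2 - x^-1 + 3 - x + x^2 - x^3
<D> = -A^-12 + A^-8 - A^-4 + 3 - A^4 + A^8 - A^12; writhe 0
components 1, writhe 0 (12 crossings)
3-colorings: 27 of 3^12, det 9 — tricolorable
note: inverse pairs cancel, leaving σ2 σ1⁻¹ σ2 σ1 σ2⁻¹ σ2⁻¹ σ1⁻¹ σ2


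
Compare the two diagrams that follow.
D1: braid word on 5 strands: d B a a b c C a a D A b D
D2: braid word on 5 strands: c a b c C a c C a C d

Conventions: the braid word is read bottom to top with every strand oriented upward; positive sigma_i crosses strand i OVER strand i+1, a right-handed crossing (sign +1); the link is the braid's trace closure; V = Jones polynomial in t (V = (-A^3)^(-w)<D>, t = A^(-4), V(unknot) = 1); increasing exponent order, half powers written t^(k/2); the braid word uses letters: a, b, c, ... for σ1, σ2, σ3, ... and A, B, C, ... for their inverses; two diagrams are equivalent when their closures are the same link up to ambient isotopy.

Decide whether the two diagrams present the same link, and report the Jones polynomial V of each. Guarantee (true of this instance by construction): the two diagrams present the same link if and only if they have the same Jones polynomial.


equivalent: yes
D1 (bracket -A^-9 + A^-1 + A^3 + A^7; 13 crossings at w = +3): V = -t^(1/2) - t^(3/2) - t^(5/2) + t^(9/2)
D2 (bracket -A^-3 + A^5 + A^9 + A^13; 11 crossings at w = +5): V = -t^(1/2) - t^(3/2) - t^(5/2) + t^(9/2)
key observation: all 2 diagrams share one V(t), hence one class
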